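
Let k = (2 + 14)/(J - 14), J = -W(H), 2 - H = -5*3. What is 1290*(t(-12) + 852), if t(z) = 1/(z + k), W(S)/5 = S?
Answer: 15385635/14 ≈ 1.0990e+6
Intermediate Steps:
H = 17 (H = 2 - (-5)*3 = 2 - 1*(-15) = 2 + 15 = 17)
W(S) = 5*S
J = -85 (J = -5*17 = -1*85 = -85)
k = -16/99 (k = (2 + 14)/(-85 - 14) = 16/(-99) = 16*(-1/99) = -16/99 ≈ -0.16162)
t(z) = 1/(-16/99 + z) (t(z) = 1/(z - 16/99) = 1/(-16/99 + z))
1290*(t(-12) + 852) = 1290*(99/(-16 + 99*(-12)) + 852) = 1290*(99/(-16 - 1188) + 852) = 1290*(99/(-1204) + 852) = 1290*(99*(-1/1204) + 852) = 1290*(-99/1204 + 852) = 1290*(1025709/1204) = 15385635/14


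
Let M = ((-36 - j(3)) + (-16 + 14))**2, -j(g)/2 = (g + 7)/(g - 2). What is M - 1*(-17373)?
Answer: 17697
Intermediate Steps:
j(g) = -2*(7 + g)/(-2 + g) (j(g) = -2*(g + 7)/(g - 2) = -2*(7 + g)/(-2 + g))
M = 324 (M = ((-36 - 2*(-7 - 1*3)/(-2 + 3)) + (-16 + 14))**2 = ((-36 - 2*(-7 - 3)/1) - 2)**2 = ((-36 - 2*(-10)) - 2)**2 = ((-36 - 1*(-20)) - 2)**2 = ((-36 + 20) - 2)**2 = (-16 - 2)**2 = (-18)**2 = 324)
M - 1*(-17373) = 324 - 1*(-17373) = 324 + 17373 = 17697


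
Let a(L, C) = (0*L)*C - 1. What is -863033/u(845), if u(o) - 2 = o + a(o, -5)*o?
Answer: -863033/2 ≈ -4.3152e+5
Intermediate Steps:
a(L, C) = -1 (a(L, C) = 0*C - 1 = 0 - 1 = -1)
u(o) = 2 (u(o) = 2 + (o - o) = 2 + 0 = 2)
-863033/u(845) = -863033/2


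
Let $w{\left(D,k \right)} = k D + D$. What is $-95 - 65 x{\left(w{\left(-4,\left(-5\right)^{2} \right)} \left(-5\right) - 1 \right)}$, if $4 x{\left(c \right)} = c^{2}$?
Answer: $- \frac{17508845}{4} \approx -4.3772 \cdot 10^{6}$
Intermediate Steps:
$w{\left(D,k \right)} = D + D k$ ($w{\left(D,k \right)} = D k + D = D + D k$)
$x{\left(c \right)} = \frac{c^{2}}{4}$
$-95 - 65 x{\left(w{\left(-4,\left(-5\right)^{2} \right)} \left(-5\right) - 1 \right)} = -95 - 65 \frac{\left(- 4 \left(1 + \left(-5\right)^{2}\right) \left(-5\right) - 1\right)^{2}}{4} = -95 - 65 \frac{\left(- 4 \left(1 + 25\right) \left(-5\right) - 1\right)^{2}}{4} = -95 - 65 \frac{\left(\left(-4\right) 26 \left(-5\right) - 1\right)^{2}}{4} = -95 - 65 \frac{\left(\left(-104\right) \left(-5\right) - 1\right)^{2}}{4} = -95 - 65 \frac{\left(520 - 1\right)^{2}}{4} = -95 - 65 \frac{519^{2}}{4} = -95 - 65 \cdot \frac{1}{4} \cdot 269361 = -95 - \frac{17508465}{4} = - \frac{17508845}{4}$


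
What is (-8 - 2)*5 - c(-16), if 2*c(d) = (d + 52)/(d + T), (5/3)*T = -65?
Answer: -2732/55 ≈ -49.673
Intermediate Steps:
T = -39 (T = (⅗)*(-65) = -39)
c(d) = (52 + d)/(2*(-39 + d)) (c(d) = ((d + 52)/(d - 39))/2 = ((52 + d)/(-39 + d))/2 = (52 + d)/(2*(-39 + d)))
(-8 - 2)*5 - c(-16) = (-8 - 2)*5 - (52 - 16)/(2*(-39 - 16)) = -10*5 - 36/(2*(-55)) = -50 - (-1)*36/(2*55) = -50 - 1*(-18/55) = -50 + 18/55 = -2732/55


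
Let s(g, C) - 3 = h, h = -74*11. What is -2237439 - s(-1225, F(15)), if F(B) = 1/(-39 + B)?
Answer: -2236628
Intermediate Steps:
h = -814
s(g, C) = -811 (s(g, C) = 3 - 814 = -811)
-2237439 - s(-1225, F(15)) = -2237439 - 1*(-811) = -2237439 + 811 = -2236628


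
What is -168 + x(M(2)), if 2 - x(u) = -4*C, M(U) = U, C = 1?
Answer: -162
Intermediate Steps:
x(u) = 6 (x(u) = 2 - (-4) = 2 - 1*(-4) = 2 + 4 = 6)
-168 + x(M(2)) = -168 + 6 = -162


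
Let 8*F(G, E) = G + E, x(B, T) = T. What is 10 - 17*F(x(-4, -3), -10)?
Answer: 301/8 ≈ 37.625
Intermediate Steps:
F(G, E) = E/8 + G/8 (F(G, E) = (G + E)/8 = (E + G)/8 = E/8 + G/8)
10 - 17*F(x(-4, -3), -10) = 10 - 17*((⅛)*(-10) + (⅛)*(-3)) = 10 - 17*(-5/4 - 3/8) = 10 - 17*(-13/8) = 10 + 221/8 = 301/8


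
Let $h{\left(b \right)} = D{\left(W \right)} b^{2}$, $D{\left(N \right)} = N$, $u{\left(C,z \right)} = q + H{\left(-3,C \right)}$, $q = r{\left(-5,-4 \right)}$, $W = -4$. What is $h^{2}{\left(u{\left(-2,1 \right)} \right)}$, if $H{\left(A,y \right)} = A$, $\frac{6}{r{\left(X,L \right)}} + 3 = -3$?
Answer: $4096$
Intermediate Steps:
$r{\left(X,L \right)} = -1$ ($r{\left(X,L \right)} = \frac{6}{-3 - 3} = \frac{6}{-6} = 6 \left(- \frac{1}{6}\right) = -1$)
$q = -1$
$u{\left(C,z \right)} = -4$ ($u{\left(C,z \right)} = -1 - 3 = -4$)
$h{\left(b \right)} = - 4 b^{2}$
$h^{2}{\left(u{\left(-2,1 \right)} \right)} = \left(- 4 \left(-4\right)^{2}\right)^{2} = \left(\left(-4\right) 16\right)^{2} = \left(-64\right)^{2} = 4096$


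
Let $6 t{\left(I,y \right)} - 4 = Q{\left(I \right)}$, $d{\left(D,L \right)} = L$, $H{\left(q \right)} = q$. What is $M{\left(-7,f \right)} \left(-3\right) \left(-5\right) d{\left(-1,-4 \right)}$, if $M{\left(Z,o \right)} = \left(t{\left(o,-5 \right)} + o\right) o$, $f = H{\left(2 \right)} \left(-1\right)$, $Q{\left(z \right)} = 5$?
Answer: $-60$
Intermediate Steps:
$t{\left(I,y \right)} = \frac{3}{2}$ ($t{\left(I,y \right)} = \frac{2}{3} + \frac{1}{6} \cdot 5 = \frac{2}{3} + \frac{5}{6} = \frac{3}{2}$)
$f = -2$ ($f = 2 \left(-1\right) = -2$)
$M{\left(Z,o \right)} = o \left(\frac{3}{2} + o\right)$ ($M{\left(Z,o \right)} = \left(\frac{3}{2} + o\right) o = o \left(\frac{3}{2} + o\right)$)
$M{\left(-7,f \right)} \left(-3\right) \left(-5\right) d{\left(-1,-4 \right)} = \frac{1}{2} \left(-2\right) \left(3 + 2 \left(-2\right)\right) \left(-3\right) \left(-5\right) \left(-4\right) = \frac{1}{2} \left(-2\right) \left(3 - 4\right) 15 \left(-4\right) = \frac{1}{2} \left(-2\right) \left(-1\right) \left(-60\right) = 1 \left(-60\right) = -60$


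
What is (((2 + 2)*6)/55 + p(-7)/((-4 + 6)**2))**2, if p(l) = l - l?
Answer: 576/3025 ≈ 0.19041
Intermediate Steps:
p(l) = 0
(((2 + 2)*6)/55 + p(-7)/((-4 + 6)**2))**2 = (((2 + 2)*6)/55 + 0/((-4 + 6)**2))**2 = ((4*6)*(1/55) + 0/(2**2))**2 = (24*(1/55) + 0/4)**2 = (24/55 + 0*(1/4))**2 = (24/55 + 0)**2 = (24/55)**2 = 576/3025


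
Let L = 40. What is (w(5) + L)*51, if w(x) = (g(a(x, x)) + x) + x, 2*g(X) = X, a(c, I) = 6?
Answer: 2703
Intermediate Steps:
g(X) = X/2
w(x) = 3 + 2*x (w(x) = ((½)*6 + x) + x = (3 + x) + x = 3 + 2*x)
(w(5) + L)*51 = ((3 + 2*5) + 40)*51 = ((3 + 10) + 40)*51 = (13 + 40)*51 = 53*51 = 2703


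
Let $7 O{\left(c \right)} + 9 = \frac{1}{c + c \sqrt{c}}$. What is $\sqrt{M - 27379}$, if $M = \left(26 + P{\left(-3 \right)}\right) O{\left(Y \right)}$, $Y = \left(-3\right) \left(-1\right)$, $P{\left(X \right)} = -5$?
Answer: $\frac{\sqrt{-27405 - 27406 \sqrt{3}}}{\sqrt{1 + \sqrt{3}}} \approx 165.55 i$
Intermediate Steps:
$Y = 3$
$O{\left(c \right)} = - \frac{9}{7} + \frac{1}{7 \left(c + c^{\frac{3}{2}}\right)}$ ($O{\left(c \right)} = - \frac{9}{7} + \frac{1}{7 \left(c + c \sqrt{c}\right)} = - \frac{9}{7} + \frac{1}{7 \left(c + c^{\frac{3}{2}}\right)}$)
$M = \frac{3 \left(-26 - 27 \sqrt{3}\right)}{3 + 3 \sqrt{3}}$ ($M = \left(26 - 5\right) \frac{1 - 27 - 9 \cdot 3^{\frac{3}{2}}}{7 \left(3 + 3^{\frac{3}{2}}\right)} = 21 \frac{1 - 27 - 9 \cdot 3 \sqrt{3}}{7 \left(3 + 3 \sqrt{3}\right)} = 21 \frac{1 - 27 - 27 \sqrt{3}}{7 \left(3 + 3 \sqrt{3}\right)} = 21 \frac{-26 - 27 \sqrt{3}}{7 \left(3 + 3 \sqrt{3}\right)} = \frac{3 \left(-26 - 27 \sqrt{3}\right)}{3 + 3 \sqrt{3}} \approx -26.634$)
$\sqrt{M - 27379} = \sqrt{\left(- \frac{55}{2} + \frac{\sqrt{3}}{2}\right) - 27379} = \sqrt{- \frac{54813}{2} + \frac{\sqrt{3}}{2}}$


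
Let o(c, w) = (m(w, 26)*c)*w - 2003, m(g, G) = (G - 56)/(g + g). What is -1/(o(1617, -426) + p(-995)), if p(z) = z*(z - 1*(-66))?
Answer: -1/898097 ≈ -1.1135e-6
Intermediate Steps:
m(g, G) = (-56 + G)/(2*g) (m(g, G) = (-56 + G)/((2*g)) = (-56 + G)*(1/(2*g)) = (-56 + G)/(2*g))
o(c, w) = -2003 - 15*c (o(c, w) = (((-56 + 26)/(2*w))*c)*w - 2003 = (((1/2)*(-30)/w)*c)*w - 2003 = ((-15/w)*c)*w - 2003 = (-15*c/w)*w - 2003 = -15*c - 2003 = -2003 - 15*c)
p(z) = z*(66 + z) (p(z) = z*(z + 66) = z*(66 + z))
-1/(o(1617, -426) + p(-995)) = -1/((-2003 - 15*1617) - 995*(66 - 995)) = -1/((-2003 - 24255) - 995*(-929)) = -1/(-26258 + 924355) = -1/898097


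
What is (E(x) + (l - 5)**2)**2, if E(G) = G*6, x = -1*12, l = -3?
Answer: 64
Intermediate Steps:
x = -12
E(G) = 6*G
(E(x) + (l - 5)**2)**2 = (6*(-12) + (-3 - 5)**2)**2 = (-72 + (-8)**2)**2 = (-72 + 64)**2 = (-8)**2 = 64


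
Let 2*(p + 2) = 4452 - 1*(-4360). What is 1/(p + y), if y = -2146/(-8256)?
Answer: 4128/18180785 ≈ 0.00022705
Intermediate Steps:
p = 4404 (p = -2 + (4452 - 1*(-4360))/2 = -2 + (4452 + 4360)/2 = -2 + (½)*8812 = -2 + 4406 = 4404)
y = 1073/4128 (y = -2146*(-1/8256) = 1073/4128 ≈ 0.25993)
1/(p + y) = 1/(4404 + 1073/4128) = 1/(18180785/4128) = 4128/18180785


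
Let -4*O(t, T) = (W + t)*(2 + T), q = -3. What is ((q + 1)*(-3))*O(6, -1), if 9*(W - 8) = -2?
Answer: -62/3 ≈ -20.667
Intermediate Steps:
W = 70/9 (W = 8 + (⅑)*(-2) = 8 - 2/9 = 70/9 ≈ 7.7778)
O(t, T) = -(2 + T)*(70/9 + t)/4 (O(t, T) = -(70/9 + t)*(2 + T)/4 = -(2 + T)*(70/9 + t)/4)
((q + 1)*(-3))*O(6, -1) = ((-3 + 1)*(-3))*(-35/9 - 35/18*(-1) - ½*6 - ¼*(-1)*6) = (-2*(-3))*(-35/9 + 35/18 - 3 + 3/2) = 6*(-31/9) = -62/3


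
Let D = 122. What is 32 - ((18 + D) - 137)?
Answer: 29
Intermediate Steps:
32 - ((18 + D) - 137) = 32 - ((18 + 122) - 137) = 32 - (140 - 137) = 32 - 1*3 = 32 - 3 = 29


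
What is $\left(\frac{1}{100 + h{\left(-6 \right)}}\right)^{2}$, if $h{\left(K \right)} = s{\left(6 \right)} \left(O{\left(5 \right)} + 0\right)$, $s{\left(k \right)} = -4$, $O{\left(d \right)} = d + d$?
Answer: $\frac{1}{3600} \approx 0.00027778$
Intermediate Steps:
$O{\left(d \right)} = 2 d$
$h{\left(K \right)} = -40$ ($h{\left(K \right)} = - 4 \left(2 \cdot 5 + 0\right) = - 4 \left(10 + 0\right) = \left(-4\right) 10 = -40$)
$\left(\frac{1}{100 + h{\left(-6 \right)}}\right)^{2} = \left(\frac{1}{100 - 40}\right)^{2} = \left(\frac{1}{60}\right)^{2} = \frac{1}{3600}$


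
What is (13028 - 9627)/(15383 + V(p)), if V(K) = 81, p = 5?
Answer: 3401/15464 ≈ 0.21993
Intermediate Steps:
(13028 - 9627)/(15383 + V(p)) = (13028 - 9627)/(15383 + 81) = 3401/15464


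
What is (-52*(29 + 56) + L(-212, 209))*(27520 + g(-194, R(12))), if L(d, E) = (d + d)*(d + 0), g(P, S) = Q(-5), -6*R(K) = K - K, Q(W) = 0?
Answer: 2352079360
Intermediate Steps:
R(K) = 0 (R(K) = -(K - K)/6 = -⅙*0 = 0)
g(P, S) = 0
L(d, E) = 2*d² (L(d, E) = (2*d)*d = 2*d²)
(-52*(29 + 56) + L(-212, 209))*(27520 + g(-194, R(12))) = (-52*(29 + 56) + 2*(-212)²)*(27520 + 0) = (-52*85 + 2*44944)*27520 = (-4420 + 89888)*27520 = 85468*27520 = 2352079360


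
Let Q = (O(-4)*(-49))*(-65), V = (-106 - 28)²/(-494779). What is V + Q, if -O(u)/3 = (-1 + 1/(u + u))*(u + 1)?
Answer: -127645703963/3958232 ≈ -32248.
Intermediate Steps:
O(u) = -3*(1 + u)*(-1 + 1/(2*u)) (O(u) = -3*(-1 + 1/(u + u))*(u + 1) = -3*(-1 + 1/(2*u))*(1 + u) = -3*(1 + u)*(-1 + 1/(2*u)))
V = -17956/494779 (V = (-134)²*(-1/494779) = 17956*(-1/494779) = -17956/494779 ≈ -0.036291)
Q = -257985/8 (Q = ((3/2 + 3*(-4) - 3/2/(-4))*(-49))*(-65) = ((3/2 - 12 - 3/2*(-¼))*(-49))*(-65) = ((3/2 - 12 + 3/8)*(-49))*(-65) = -81/8*(-49)*(-65) = (3969/8)*(-65) = -257985/8 ≈ -32248.)
V + Q = -17956/494779 - 257985/8 = -127645703963/3958232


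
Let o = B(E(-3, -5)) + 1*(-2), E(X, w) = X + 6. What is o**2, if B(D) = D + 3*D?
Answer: 100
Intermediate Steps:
E(X, w) = 6 + X
B(D) = 4*D
o = 10 (o = 4*(6 - 3) + 1*(-2) = 4*3 - 2 = 12 - 2 = 10)
o**2 = 10**2 = 100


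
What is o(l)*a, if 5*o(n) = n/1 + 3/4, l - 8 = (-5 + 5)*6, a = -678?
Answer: -2373/2 ≈ -1186.5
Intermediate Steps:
l = 8 (l = 8 + (-5 + 5)*6 = 8 + 0*6 = 8 + 0 = 8)
o(n) = 3/20 + n/5 (o(n) = (n/1 + 3/4)/5 = (n*1 + 3*(¼))/5 = (n + ¾)/5 = (¾ + n)/5 = 3/20 + n/5)
o(l)*a = (3/20 + (⅕)*8)*(-678) = (3/20 + 8/5)*(-678) = (7/4)*(-678) = -2373/2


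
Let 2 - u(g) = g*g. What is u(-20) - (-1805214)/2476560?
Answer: -163977611/412760 ≈ -397.27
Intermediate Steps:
u(g) = 2 - g² (u(g) = 2 - g*g = 2 - g²)
u(-20) - (-1805214)/2476560 = (2 - 1*(-20)²) - (-1805214)/2476560 = (2 - 1*400) - (-1805214)/2476560 = (2 - 400) - 1*(-300869/412760) = -398 + 300869/412760 = -163977611/412760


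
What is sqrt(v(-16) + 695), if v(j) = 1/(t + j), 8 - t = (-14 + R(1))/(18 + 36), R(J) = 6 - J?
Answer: sqrt(1534973)/47 ≈ 26.360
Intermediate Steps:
t = 49/6 (t = 8 - (-14 + (6 - 1*1))/(18 + 36) = 8 - (-14 + (6 - 1))/54 = 8 - (-14 + 5)/54 = 8 - (-9)/54 = 8 - 1*(-1/6) = 8 + 1/6 = 49/6 ≈ 8.1667)
v(j) = 1/(49/6 + j)
sqrt(v(-16) + 695) = sqrt(6/(49 + 6*(-16)) + 695) = sqrt(6/(49 - 96) + 695) = sqrt(6/(-47) + 695) = sqrt(6*(-1/47) + 695) = sqrt(-6/47 + 695) = sqrt(32659/47) = sqrt(1534973)/47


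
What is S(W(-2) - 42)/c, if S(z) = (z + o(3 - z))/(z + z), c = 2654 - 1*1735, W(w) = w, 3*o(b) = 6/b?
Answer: 1033/1900492 ≈ 0.00054354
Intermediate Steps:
o(b) = 2/b (o(b) = (6/b)/3 = 2/b)
c = 919 (c = 2654 - 1735 = 919)
S(z) = (z + 2/(3 - z))/(2*z) (S(z) = (z + 2/(3 - z))/(z + z) = (z + 2/(3 - z))/((2*z)) = (z + 2/(3 - z))*(1/(2*z)) = (z + 2/(3 - z))/(2*z))
S(W(-2) - 42)/c = ((-2 + (-2 - 42)*(-3 + (-2 - 42)))/(2*(-2 - 42)*(-3 + (-2 - 42))))/919 = ((½)*(-2 - 44*(-3 - 44))/(-44*(-3 - 44)))*(1/919) = ((½)*(-1/44)*(-2 - 44*(-47))/(-47))*(1/919) = ((½)*(-1/44)*(-1/47)*(-2 + 2068))*(1/919) = ((½)*(-1/44)*(-1/47)*2066)*(1/919) = (1033/2068)*(1/919) = 1033/1900492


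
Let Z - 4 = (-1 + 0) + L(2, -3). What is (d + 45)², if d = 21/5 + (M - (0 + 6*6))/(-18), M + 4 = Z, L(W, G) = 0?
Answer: 21279769/8100 ≈ 2627.1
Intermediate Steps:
Z = 3 (Z = 4 + ((-1 + 0) + 0) = 4 + (-1 + 0) = 4 - 1 = 3)
M = -1 (M = -4 + 3 = -1)
d = 563/90 (d = 21/5 + (-1 - (0 + 6*6))/(-18) = 21*(⅕) + (-1 - (0 + 36))*(-1/18) = 21/5 + (-1 - 1*36)*(-1/18) = 21/5 + (-1 - 36)*(-1/18) = 21/5 - 37*(-1/18) = 21/5 + 37/18 = 563/90 ≈ 6.2556)
(d + 45)² = (563/90 + 45)² = (4613/90)² = 21279769/8100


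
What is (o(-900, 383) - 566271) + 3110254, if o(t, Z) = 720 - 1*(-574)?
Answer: 2545277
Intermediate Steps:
o(t, Z) = 1294 (o(t, Z) = 720 + 574 = 1294)
(o(-900, 383) - 566271) + 3110254 = (1294 - 566271) + 3110254 = -564977 + 3110254 = 2545277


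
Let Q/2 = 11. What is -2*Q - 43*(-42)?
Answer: 1762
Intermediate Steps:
Q = 22 (Q = 2*11 = 22)
-2*Q - 43*(-42) = -2*22 - 43*(-42) = -44 + 1806 = 1762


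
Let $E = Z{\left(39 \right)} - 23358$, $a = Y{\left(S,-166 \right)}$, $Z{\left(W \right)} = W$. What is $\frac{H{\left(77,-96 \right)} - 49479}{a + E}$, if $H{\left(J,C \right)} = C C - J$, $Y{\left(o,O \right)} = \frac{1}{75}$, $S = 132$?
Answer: $\frac{756375}{437231} \approx 1.7299$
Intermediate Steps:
$Y{\left(o,O \right)} = \frac{1}{75}$
$a = \frac{1}{75} \approx 0.013333$
$E = -23319$ ($E = 39 - 23358 = -23319$)
$H{\left(J,C \right)} = C^{2} - J$
$\frac{H{\left(77,-96 \right)} - 49479}{a + E} = \frac{\left(\left(-96\right)^{2} - 77\right) - 49479}{\frac{1}{75} - 23319} = \frac{\left(9216 - 77\right) - 49479}{- \frac{1748924}{75}} = \left(9139 - 49479\right) \left(- \frac{75}{1748924}\right) = \left(-40340\right) \left(- \frac{75}{1748924}\right) = \frac{756375}{437231}$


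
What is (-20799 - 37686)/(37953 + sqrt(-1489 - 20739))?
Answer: -2219681205/1440452437 + 116970*I*sqrt(5557)/1440452437 ≈ -1.541 + 0.0060534*I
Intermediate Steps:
(-20799 - 37686)/(37953 + sqrt(-1489 - 20739)) = -58485/(37953 + sqrt(-22228)) = -58485/(37953 + 2*I*sqrt(5557))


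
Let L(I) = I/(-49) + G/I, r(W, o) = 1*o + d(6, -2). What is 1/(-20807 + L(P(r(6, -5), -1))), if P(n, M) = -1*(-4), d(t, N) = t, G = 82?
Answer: -98/2037085 ≈ -4.8108e-5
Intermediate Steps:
r(W, o) = 6 + o (r(W, o) = 1*o + 6 = o + 6 = 6 + o)
P(n, M) = 4
L(I) = 82/I - I/49 (L(I) = I/(-49) + 82/I = I*(-1/49) + 82/I = -I/49 + 82/I = 82/I - I/49)
1/(-20807 + L(P(r(6, -5), -1))) = 1/(-20807 + (82/4 - 1/49*4)) = 1/(-20807 + (82*(1/4) - 4/49)) = 1/(-20807 + (41/2 - 4/49)) = 1/(-20807 + 2001/98) = 1/(-2037085/98) = -98/2037085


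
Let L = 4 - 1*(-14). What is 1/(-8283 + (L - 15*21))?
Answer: -1/8580 ≈ -0.00011655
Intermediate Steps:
L = 18 (L = 4 + 14 = 18)
1/(-8283 + (L - 15*21)) = 1/(-8283 + (18 - 15*21)) = 1/(-8283 + (18 - 315)) = 1/(-8283 - 297) = 1/(-8580) = -1/8580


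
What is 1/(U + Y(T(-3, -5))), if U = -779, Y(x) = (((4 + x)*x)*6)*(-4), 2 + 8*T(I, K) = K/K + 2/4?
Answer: -32/24739 ≈ -0.0012935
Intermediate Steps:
T(I, K) = -1/16 (T(I, K) = -1/4 + (K/K + 2/4)/8 = -1/4 + (1 + 2*(1/4))/8 = -1/4 + (1 + 1/2)/8 = -1/4 + (1/8)*(3/2) = -1/4 + 3/16 = -1/16)
Y(x) = -24*x*(4 + x) (Y(x) = ((x*(4 + x))*6)*(-4) = (6*x*(4 + x))*(-4) = -24*x*(4 + x))
1/(U + Y(T(-3, -5))) = 1/(-779 - 24*(-1/16)*(4 - 1/16)) = 1/(-779 - 24*(-1/16)*63/16) = 1/(-779 + 189/32) = 1/(-24739/32) = -32/24739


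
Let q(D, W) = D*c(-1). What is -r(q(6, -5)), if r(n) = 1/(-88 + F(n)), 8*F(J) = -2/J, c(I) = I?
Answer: 24/2111 ≈ 0.011369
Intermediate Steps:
F(J) = -1/(4*J) (F(J) = (-2/J)/8 = -1/(4*J))
q(D, W) = -D (q(D, W) = D*(-1) = -D)
r(n) = 1/(-88 - 1/(4*n))
-r(q(6, -5)) = -(-4)*(-1*6)/(1 + 352*(-1*6)) = -(-4)*(-6)/(1 + 352*(-6)) = -(-4)*(-6)/(1 - 2112) = -(-4)*(-6)/(-2111) = -(-4)*(-6)*(-1)/2111 = -1*(-24/2111) = 24/2111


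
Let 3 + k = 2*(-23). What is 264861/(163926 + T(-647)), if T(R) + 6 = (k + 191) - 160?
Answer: 88287/54634 ≈ 1.6160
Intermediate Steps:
k = -49 (k = -3 + 2*(-23) = -3 - 46 = -49)
T(R) = -24 (T(R) = -6 + ((-49 + 191) - 160) = -6 + (142 - 160) = -6 - 18 = -24)
264861/(163926 + T(-647)) = 264861/(163926 - 24) = 264861/163902 = 264861*(1/163902) = 88287/54634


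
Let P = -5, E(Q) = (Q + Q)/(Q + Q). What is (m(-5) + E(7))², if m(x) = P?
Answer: 16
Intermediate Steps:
E(Q) = 1 (E(Q) = (2*Q)/((2*Q)) = (2*Q)*(1/(2*Q)) = 1)
m(x) = -5
(m(-5) + E(7))² = (-5 + 1)² = (-4)² = 16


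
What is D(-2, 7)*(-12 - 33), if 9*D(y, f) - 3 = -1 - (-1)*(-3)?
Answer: 5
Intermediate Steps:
D(y, f) = -⅑ (D(y, f) = ⅓ + (-1 - (-1)*(-3))/9 = ⅓ + (-1 - 1*3)/9 = ⅓ + (-1 - 3)/9 = ⅓ + (⅑)*(-4) = ⅓ - 4/9 = -⅑)
D(-2, 7)*(-12 - 33) = -(-12 - 33)/9 = -⅑*(-45) = 5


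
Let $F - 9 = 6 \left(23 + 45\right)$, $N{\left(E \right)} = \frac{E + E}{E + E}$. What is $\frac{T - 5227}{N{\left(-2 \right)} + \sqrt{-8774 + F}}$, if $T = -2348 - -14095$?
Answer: $\frac{3260}{4179} - \frac{3260 i \sqrt{8357}}{4179} \approx 0.78009 - 71.313 i$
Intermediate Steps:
$N{\left(E \right)} = 1$ ($N{\left(E \right)} = \frac{2 E}{2 E} = 2 E \frac{1}{2 E} = 1$)
$F = 417$ ($F = 9 + 6 \left(23 + 45\right) = 9 + 6 \cdot 68 = 9 + 408 = 417$)
$T = 11747$ ($T = -2348 + 14095 = 11747$)
$\frac{T - 5227}{N{\left(-2 \right)} + \sqrt{-8774 + F}} = \frac{11747 - 5227}{1 + \sqrt{-8774 + 417}} = \frac{6520}{1 + \sqrt{-8357}} = \frac{6520}{1 + i \sqrt{8357}}$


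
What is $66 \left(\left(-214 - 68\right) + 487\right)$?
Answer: $13530$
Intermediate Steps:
$66 \left(\left(-214 - 68\right) + 487\right) = 66 \left(-282 + 487\right) = 66 \cdot 205 = 13530$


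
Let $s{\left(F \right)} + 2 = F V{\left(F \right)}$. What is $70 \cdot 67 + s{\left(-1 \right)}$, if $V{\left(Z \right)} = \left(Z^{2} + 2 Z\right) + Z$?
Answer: $4690$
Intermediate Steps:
$V{\left(Z \right)} = Z^{2} + 3 Z$
$s{\left(F \right)} = -2 + F^{2} \left(3 + F\right)$ ($s{\left(F \right)} = -2 + F F \left(3 + F\right) = -2 + F^{2} \left(3 + F\right)$)
$70 \cdot 67 + s{\left(-1 \right)} = 70 \cdot 67 - \left(2 - \left(-1\right)^{2} \left(3 - 1\right)\right) = 4690 + \left(-2 + 1 \cdot 2\right) = 4690 + \left(-2 + 2\right) = 4690 + 0 = 4690$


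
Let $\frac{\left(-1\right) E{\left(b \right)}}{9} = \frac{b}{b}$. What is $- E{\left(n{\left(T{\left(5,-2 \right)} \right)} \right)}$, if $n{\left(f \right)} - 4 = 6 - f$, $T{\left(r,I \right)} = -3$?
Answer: $9$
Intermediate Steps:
$n{\left(f \right)} = 10 - f$ ($n{\left(f \right)} = 4 - \left(-6 + f\right) = 10 - f$)
$E{\left(b \right)} = -9$ ($E{\left(b \right)} = - 9 \frac{b}{b} = \left(-9\right) 1 = -9$)
$- E{\left(n{\left(T{\left(5,-2 \right)} \right)} \right)} = \left(-1\right) \left(-9\right) = 9$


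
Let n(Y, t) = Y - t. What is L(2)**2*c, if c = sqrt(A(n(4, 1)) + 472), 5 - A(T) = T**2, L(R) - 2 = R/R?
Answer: 54*sqrt(13) ≈ 194.70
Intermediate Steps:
L(R) = 3 (L(R) = 2 + R/R = 2 + 1 = 3)
A(T) = 5 - T**2
c = 6*sqrt(13) (c = sqrt((5 - (4 - 1*1)**2) + 472) = sqrt((5 - (4 - 1)**2) + 472) = sqrt((5 - 1*3**2) + 472) = sqrt((5 - 1*9) + 472) = sqrt((5 - 9) + 472) = sqrt(-4 + 472) = sqrt(468) = 6*sqrt(13) ≈ 21.633)
L(2)**2*c = 3**2*(6*sqrt(13)) = 9*(6*sqrt(13)) = 54*sqrt(13)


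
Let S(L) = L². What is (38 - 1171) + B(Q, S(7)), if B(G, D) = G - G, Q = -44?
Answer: -1133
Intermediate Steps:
B(G, D) = 0
(38 - 1171) + B(Q, S(7)) = (38 - 1171) + 0 = -1133 + 0 = -1133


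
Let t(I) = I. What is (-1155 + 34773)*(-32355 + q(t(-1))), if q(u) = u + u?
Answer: -1087777626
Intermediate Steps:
q(u) = 2*u
(-1155 + 34773)*(-32355 + q(t(-1))) = (-1155 + 34773)*(-32355 + 2*(-1)) = 33618*(-32355 - 2) = 33618*(-32357) = -1087777626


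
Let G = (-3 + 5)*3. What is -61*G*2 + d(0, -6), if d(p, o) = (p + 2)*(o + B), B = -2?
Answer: -748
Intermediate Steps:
G = 6 (G = 2*3 = 6)
d(p, o) = (-2 + o)*(2 + p) (d(p, o) = (p + 2)*(o - 2) = (2 + p)*(-2 + o) = (-2 + o)*(2 + p))
-61*G*2 + d(0, -6) = -366*2 + (-4 - 2*0 + 2*(-6) - 6*0) = -61*12 + (-4 + 0 - 12 + 0) = -732 - 16 = -748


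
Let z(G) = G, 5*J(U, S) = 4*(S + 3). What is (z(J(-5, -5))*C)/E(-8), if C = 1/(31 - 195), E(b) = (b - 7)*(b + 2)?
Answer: 1/9225 ≈ 0.00010840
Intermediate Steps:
J(U, S) = 12/5 + 4*S/5 (J(U, S) = (4*(S + 3))/5 = (4*(3 + S))/5 = (12 + 4*S)/5 = 12/5 + 4*S/5)
E(b) = (-7 + b)*(2 + b)
C = -1/164 (C = 1/(-164) = -1/164 ≈ -0.0060976)
(z(J(-5, -5))*C)/E(-8) = ((12/5 + (⅘)*(-5))*(-1/164))/(-14 + (-8)² - 5*(-8)) = ((12/5 - 4)*(-1/164))/(-14 + 64 + 40) = -8/5*(-1/164)/90 = (2/205)*(1/90) = 1/9225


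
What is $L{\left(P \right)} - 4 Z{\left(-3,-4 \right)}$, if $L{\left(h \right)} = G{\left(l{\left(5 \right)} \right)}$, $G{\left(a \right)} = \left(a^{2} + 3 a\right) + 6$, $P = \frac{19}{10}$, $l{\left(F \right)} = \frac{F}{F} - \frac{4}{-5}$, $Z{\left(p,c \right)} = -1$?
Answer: $\frac{466}{25} \approx 18.64$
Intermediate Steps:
$l{\left(F \right)} = \frac{9}{5}$ ($l{\left(F \right)} = 1 - - \frac{4}{5} = 1 + \frac{4}{5} = \frac{9}{5}$)
$P = \frac{19}{10}$ ($P = 19 \cdot \frac{1}{10} = \frac{19}{10} \approx 1.9$)
$G{\left(a \right)} = 6 + a^{2} + 3 a$
$L{\left(h \right)} = \frac{366}{25}$ ($L{\left(h \right)} = 6 + \left(\frac{9}{5}\right)^{2} + 3 \cdot \frac{9}{5} = 6 + \frac{81}{25} + \frac{27}{5} = \frac{366}{25}$)
$L{\left(P \right)} - 4 Z{\left(-3,-4 \right)} = \frac{366}{25} - 4 \left(-1\right) = \frac{366}{25} - -4 = \frac{366}{25} + 4 = \frac{466}{25}$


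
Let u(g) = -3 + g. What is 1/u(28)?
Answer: 1/25 ≈ 0.040000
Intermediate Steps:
1/u(28) = 1/(-3 + 28) = 1/25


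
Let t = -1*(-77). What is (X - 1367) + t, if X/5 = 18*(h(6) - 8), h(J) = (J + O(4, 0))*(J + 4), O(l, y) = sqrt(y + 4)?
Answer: 5190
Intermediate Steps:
O(l, y) = sqrt(4 + y)
t = 77
h(J) = (2 + J)*(4 + J) (h(J) = (J + sqrt(4 + 0))*(J + 4) = (J + sqrt(4))*(4 + J) = (J + 2)*(4 + J) = (2 + J)*(4 + J))
X = 6480 (X = 5*(18*((8 + 6**2 + 6*6) - 8)) = 5*(18*((8 + 36 + 36) - 8)) = 5*(18*(80 - 8)) = 5*(18*72) = 5*1296 = 6480)
(X - 1367) + t = (6480 - 1367) + 77 = 5113 + 77 = 5190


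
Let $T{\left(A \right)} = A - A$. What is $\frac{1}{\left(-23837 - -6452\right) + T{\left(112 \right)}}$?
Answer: $- \frac{1}{17385} \approx -5.7521 \cdot 10^{-5}$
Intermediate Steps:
$T{\left(A \right)} = 0$
$\frac{1}{\left(-23837 - -6452\right) + T{\left(112 \right)}} = \frac{1}{\left(-23837 - -6452\right) + 0} = \frac{1}{\left(-23837 + 6452\right) + 0} = \frac{1}{-17385 + 0} = \frac{1}{-17385} = - \frac{1}{17385}$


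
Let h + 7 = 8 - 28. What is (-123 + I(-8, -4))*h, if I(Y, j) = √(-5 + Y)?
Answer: 3321 - 27*I*√13 ≈ 3321.0 - 97.35*I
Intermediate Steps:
h = -27 (h = -7 + (8 - 28) = -7 - 20 = -27)
(-123 + I(-8, -4))*h = (-123 + √(-5 - 8))*(-27) = (-123 + √(-13))*(-27) = (-123 + I*√13)*(-27) = 3321 - 27*I*√13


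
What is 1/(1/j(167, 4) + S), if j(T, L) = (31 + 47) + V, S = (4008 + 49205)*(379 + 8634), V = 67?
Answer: 145/69543271506 ≈ 2.0850e-9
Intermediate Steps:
S = 479608769 (S = 53213*9013 = 479608769)
j(T, L) = 145 (j(T, L) = (31 + 47) + 67 = 78 + 67 = 145)
1/(1/j(167, 4) + S) = 1/(1/145 + 479608769) = 1/(69543271506/145) = 145/69543271506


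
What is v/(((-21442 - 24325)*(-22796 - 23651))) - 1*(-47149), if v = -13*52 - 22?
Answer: 100226508139803/2125739849 ≈ 47149.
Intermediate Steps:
v = -698 (v = -676 - 22 = -698)
v/(((-21442 - 24325)*(-22796 - 23651))) - 1*(-47149) = -698*1/((-22796 - 23651)*(-21442 - 24325)) - 1*(-47149) = -698/((-45767*(-46447))) + 47149 = -698/2125739849 + 47149 = 100226508139803/2125739849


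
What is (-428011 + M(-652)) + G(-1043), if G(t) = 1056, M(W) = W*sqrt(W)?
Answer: -426955 - 1304*I*sqrt(163) ≈ -4.2696e+5 - 16648.0*I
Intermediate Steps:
M(W) = W**(3/2)
(-428011 + M(-652)) + G(-1043) = (-428011 + (-652)**(3/2)) + 1056 = (-428011 - 1304*I*sqrt(163)) + 1056 = -426955 - 1304*I*sqrt(163)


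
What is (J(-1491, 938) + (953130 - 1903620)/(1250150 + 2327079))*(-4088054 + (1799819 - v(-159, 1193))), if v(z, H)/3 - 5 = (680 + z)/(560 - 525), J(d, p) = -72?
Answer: 350919070202646/2122085 ≈ 1.6537e+8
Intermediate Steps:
v(z, H) = 513/7 + 3*z/35 (v(z, H) = 15 + 3*((680 + z)/(560 - 525)) = 15 + 3*((680 + z)/35) = 15 + 3*((680 + z)*(1/35)) = 15 + 3*(136/7 + z/35) = 15 + (408/7 + 3*z/35) = 513/7 + 3*z/35)
(J(-1491, 938) + (953130 - 1903620)/(1250150 + 2327079))*(-4088054 + (1799819 - v(-159, 1193))) = (-72 + (953130 - 1903620)/(1250150 + 2327079))*(-4088054 + (1799819 - (513/7 + (3/35)*(-159)))) = (-72 - 950490/3577229)*(-4088054 + (1799819 - (513/7 - 477/35))) = (-72 - 950490*1/3577229)*(-4088054 + (1799819 - 1*2088/35)) = (-72 - 16110/60631)*(-4088054 + (1799819 - 2088/35)) = -4381542*(-4088054 + 62991577/35)/60631 = -4381542/60631*(-80090313/35) = 350919070202646/2122085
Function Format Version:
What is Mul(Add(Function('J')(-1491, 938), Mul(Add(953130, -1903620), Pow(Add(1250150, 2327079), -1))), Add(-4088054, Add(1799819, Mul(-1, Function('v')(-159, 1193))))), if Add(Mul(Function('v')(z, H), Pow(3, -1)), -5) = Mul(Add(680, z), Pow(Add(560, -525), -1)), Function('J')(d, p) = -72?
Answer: Rational(350919070202646, 2122085) ≈ 1.6537e+8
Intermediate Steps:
Function('v')(z, H) = Add(Rational(513, 7), Mul(Rational(3, 35), z)) (Function('v')(z, H) = Add(15, Mul(3, Mul(Add(680, z), Pow(Add(560, -525), -1)))) = Add(15, Mul(3, Mul(Add(680, z), Pow(35, -1)))) = Add(15, Mul(3, Mul(Add(680, z), Rational(1, 35)))) = Add(15, Mul(3, Add(Rational(136, 7), Mul(Rational(1, 35), z)))) = Add(15, Add(Rational(408, 7), Mul(Rational(3, 35), z))) = Add(Rational(513, 7), Mul(Rational(3, 35), z)))
Mul(Add(Function('J')(-1491, 938), Mul(Add(953130, -1903620), Pow(Add(1250150, 2327079), -1))), Add(-4088054, Add(1799819, Mul(-1, Function('v')(-159, 1193))))) = Mul(Add(-72, Mul(Add(953130, -1903620), Pow(Add(1250150, 2327079), -1))), Add(-4088054, Add(1799819, Mul(-1, Add(Rational(513, 7), Mul(Rational(3, 35), -159)))))) = Mul(Add(-72, Mul(-950490, Pow(3577229, -1))), Add(-4088054, Add(1799819, Mul(-1, Add(Rational(513, 7), Rational(-477, 35)))))) = Mul(Add(-72, Mul(-950490, Rational(1, 3577229))), Add(-4088054, Add(1799819, Mul(-1, Rational(2088, 35))))) = Mul(Add(-72, Rational(-16110, 60631)), Add(-4088054, Add(1799819, Rational(-2088, 35)))) = Mul(Rational(-4381542, 60631), Add(-4088054, Rational(62991577, 35))) = Mul(Rational(-4381542, 60631), Rational(-80090313, 35)) = Rational(350919070202646, 2122085)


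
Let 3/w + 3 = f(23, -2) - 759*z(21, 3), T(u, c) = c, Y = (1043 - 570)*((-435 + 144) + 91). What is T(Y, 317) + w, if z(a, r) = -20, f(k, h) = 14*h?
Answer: 4802236/15149 ≈ 317.00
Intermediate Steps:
Y = -94600 (Y = 473*(-291 + 91) = 473*(-200) = -94600)
w = 3/15149 (w = 3/(-3 + (14*(-2) - 759*(-20))) = 3/(-3 + (-28 + 15180)) = 3/(-3 + 15152) = 3/15149 ≈ 0.00019803)
T(Y, 317) + w = 317 + 3/15149 = 4802236/15149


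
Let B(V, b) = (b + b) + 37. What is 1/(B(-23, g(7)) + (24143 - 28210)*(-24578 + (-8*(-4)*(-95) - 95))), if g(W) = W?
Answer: 1/112708822 ≈ 8.8724e-9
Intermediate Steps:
B(V, b) = 37 + 2*b (B(V, b) = 2*b + 37 = 37 + 2*b)
1/(B(-23, g(7)) + (24143 - 28210)*(-24578 + (-8*(-4)*(-95) - 95))) = 1/((37 + 2*7) + (24143 - 28210)*(-24578 + (-8*(-4)*(-95) - 95))) = 1/((37 + 14) - 4067*(-24578 + (32*(-95) - 95))) = 1/(51 - 4067*(-24578 + (-3040 - 95))) = 1/(51 - 4067*(-24578 - 3135)) = 1/(51 - 4067*(-27713)) = 1/(51 + 112708771) = 1/112708822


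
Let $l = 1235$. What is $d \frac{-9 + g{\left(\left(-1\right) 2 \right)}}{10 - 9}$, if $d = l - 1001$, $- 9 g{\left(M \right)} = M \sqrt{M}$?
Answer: $-2106 + 52 i \sqrt{2} \approx -2106.0 + 73.539 i$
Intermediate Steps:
$g{\left(M \right)} = - \frac{M^{\frac{3}{2}}}{9}$ ($g{\left(M \right)} = - \frac{M \sqrt{M}}{9} = - \frac{M^{\frac{3}{2}}}{9}$)
$d = 234$ ($d = 1235 - 1001 = 234$)
$d \frac{-9 + g{\left(\left(-1\right) 2 \right)}}{10 - 9} = 234 \frac{-9 - \frac{\left(\left(-1\right) 2\right)^{\frac{3}{2}}}{9}}{10 - 9} = 234 \frac{-9 - \frac{\left(-2\right)^{\frac{3}{2}}}{9}}{1} = 234 \left(-9 - \frac{\left(-2\right) i \sqrt{2}}{9}\right) 1 = 234 \left(-9 + \frac{2 i \sqrt{2}}{9}\right) 1 = 234 \left(-9 + \frac{2 i \sqrt{2}}{9}\right) = -2106 + 52 i \sqrt{2}$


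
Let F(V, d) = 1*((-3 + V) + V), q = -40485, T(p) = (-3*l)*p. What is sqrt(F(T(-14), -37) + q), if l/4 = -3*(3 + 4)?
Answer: 2*I*sqrt(11886) ≈ 218.05*I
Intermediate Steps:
l = -84 (l = 4*(-3*(3 + 4)) = 4*(-3*7) = 4*(-21) = -84)
T(p) = 252*p (T(p) = (-3*(-84))*p = 252*p)
F(V, d) = -3 + 2*V (F(V, d) = 1*(-3 + 2*V) = -3 + 2*V)
sqrt(F(T(-14), -37) + q) = sqrt((-3 + 2*(252*(-14))) - 40485) = sqrt((-3 + 2*(-3528)) - 40485) = sqrt((-3 - 7056) - 40485) = sqrt(-7059 - 40485) = sqrt(-47544) = 2*I*sqrt(11886)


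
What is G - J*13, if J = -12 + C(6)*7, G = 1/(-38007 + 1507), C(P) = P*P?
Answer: -113880001/36500 ≈ -3120.0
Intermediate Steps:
C(P) = P²
G = -1/36500 (G = 1/(-36500) = -1/36500 ≈ -2.7397e-5)
J = 240 (J = -12 + 6²*7 = -12 + 36*7 = -12 + 252 = 240)
G - J*13 = -1/36500 - 240*13 = -1/36500 - 1*3120 = -1/36500 - 3120 = -113880001/36500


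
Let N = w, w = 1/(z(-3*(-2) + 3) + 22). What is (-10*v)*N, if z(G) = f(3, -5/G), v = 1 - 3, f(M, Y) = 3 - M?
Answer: 10/11 ≈ 0.90909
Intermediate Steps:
v = -2
z(G) = 0 (z(G) = 3 - 1*3 = 3 - 3 = 0)
w = 1/22 (w = 1/(0 + 22) = 1/22 ≈ 0.045455)
N = 1/22 ≈ 0.045455
(-10*v)*N = -10*(-2)*(1/22) = 20*(1/22) = 10/11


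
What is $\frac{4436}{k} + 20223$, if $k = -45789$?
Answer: $\frac{925986511}{45789} \approx 20223.0$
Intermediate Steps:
$\frac{4436}{k} + 20223 = \frac{4436}{-45789} + 20223 = 4436 \left(- \frac{1}{45789}\right) + 20223 = - \frac{4436}{45789} + 20223 = \frac{925986511}{45789}$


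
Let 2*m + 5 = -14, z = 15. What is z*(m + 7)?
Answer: -75/2 ≈ -37.500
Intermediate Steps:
m = -19/2 (m = -5/2 + (½)*(-14) = -5/2 - 7 = -19/2 ≈ -9.5000)
z*(m + 7) = 15*(-19/2 + 7) = 15*(-5/2) = -75/2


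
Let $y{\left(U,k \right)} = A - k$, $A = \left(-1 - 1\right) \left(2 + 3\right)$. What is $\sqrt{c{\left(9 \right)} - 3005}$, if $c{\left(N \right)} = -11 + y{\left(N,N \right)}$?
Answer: $i \sqrt{3035} \approx 55.091 i$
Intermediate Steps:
$A = -10$ ($A = \left(-2\right) 5 = -10$)
$y{\left(U,k \right)} = -10 - k$
$c{\left(N \right)} = -21 - N$ ($c{\left(N \right)} = -11 - \left(10 + N\right) = -21 - N$)
$\sqrt{c{\left(9 \right)} - 3005} = \sqrt{\left(-21 - 9\right) - 3005} = \sqrt{-30 - 3005} = \sqrt{-3035} = i \sqrt{3035}$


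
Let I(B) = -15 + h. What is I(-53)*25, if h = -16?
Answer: -775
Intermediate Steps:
I(B) = -31 (I(B) = -15 - 16 = -31)
I(-53)*25 = -31*25 = -775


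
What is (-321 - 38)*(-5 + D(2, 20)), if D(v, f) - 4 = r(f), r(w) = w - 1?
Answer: -6462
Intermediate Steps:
r(w) = -1 + w
D(v, f) = 3 + f (D(v, f) = 4 + (-1 + f) = 3 + f)
(-321 - 38)*(-5 + D(2, 20)) = (-321 - 38)*(-5 + (3 + 20)) = -359*(-5 + 23) = -359*18 = -6462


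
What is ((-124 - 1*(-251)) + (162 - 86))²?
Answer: 41209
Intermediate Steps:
((-124 - 1*(-251)) + (162 - 86))² = ((-124 + 251) + 76)² = (127 + 76)² = 203² = 41209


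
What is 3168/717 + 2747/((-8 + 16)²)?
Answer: 724117/15296 ≈ 47.340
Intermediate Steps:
3168/717 + 2747/((-8 + 16)²) = 3168*(1/717) + 2747/(8²) = 1056/239 + 2747/64 = 724117/15296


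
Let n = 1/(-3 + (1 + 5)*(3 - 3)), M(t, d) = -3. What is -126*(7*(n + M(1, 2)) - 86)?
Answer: 13776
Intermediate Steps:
n = -⅓ (n = 1/(-3 + 6*0) = 1/(-3 + 0) = 1/(-3) = -⅓ ≈ -0.33333)
-126*(7*(n + M(1, 2)) - 86) = -126*(7*(-⅓ - 3) - 86) = -126*(7*(-10/3) - 86) = -126*(-70/3 - 86) = -126*(-328/3) = 13776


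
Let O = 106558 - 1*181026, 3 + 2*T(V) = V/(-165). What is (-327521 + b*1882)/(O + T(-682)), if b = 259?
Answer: -4797510/2234023 ≈ -2.1475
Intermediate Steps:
T(V) = -3/2 - V/330 (T(V) = -3/2 + (V/(-165))/2 = -3/2 + (V*(-1/165))/2 = -3/2 + (-V/165)/2 = -3/2 - V/330)
O = -74468 (O = 106558 - 181026 = -74468)
(-327521 + b*1882)/(O + T(-682)) = (-327521 + 259*1882)/(-74468 + (-3/2 - 1/330*(-682))) = (-327521 + 487438)/(-74468 + (-3/2 + 31/15)) = 159917/(-74468 + 17/30) = 159917/(-2234023/30) = 159917*(-30/2234023) = -4797510/2234023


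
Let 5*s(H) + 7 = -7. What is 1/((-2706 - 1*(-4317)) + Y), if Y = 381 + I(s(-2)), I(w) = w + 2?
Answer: 5/9956 ≈ 0.00050221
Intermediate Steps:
s(H) = -14/5 (s(H) = -7/5 + (⅕)*(-7) = -7/5 - 7/5 = -14/5)
I(w) = 2 + w
Y = 1901/5 (Y = 381 + (2 - 14/5) = 381 - ⅘ = 1901/5 ≈ 380.20)
1/((-2706 - 1*(-4317)) + Y) = 1/((-2706 - 1*(-4317)) + 1901/5) = 1/((-2706 + 4317) + 1901/5) = 1/(1611 + 1901/5) = 1/(9956/5) = 5/9956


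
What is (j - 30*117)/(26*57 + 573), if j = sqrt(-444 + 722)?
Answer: -234/137 + sqrt(278)/2055 ≈ -1.6999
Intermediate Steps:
j = sqrt(278) ≈ 16.673
(j - 30*117)/(26*57 + 573) = (sqrt(278) - 30*117)/(26*57 + 573) = (sqrt(278) - 3510)/(1482 + 573) = (-3510 + sqrt(278))/2055 = (-3510 + sqrt(278))*(1/2055) = -234/137 + sqrt(278)/2055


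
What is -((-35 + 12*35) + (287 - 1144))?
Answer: 472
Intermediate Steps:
-((-35 + 12*35) + (287 - 1144)) = -((-35 + 420) - 857) = -(385 - 857) = -1*(-472) = 472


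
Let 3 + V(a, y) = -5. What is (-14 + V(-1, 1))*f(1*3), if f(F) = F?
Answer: -66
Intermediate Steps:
V(a, y) = -8 (V(a, y) = -3 - 5 = -8)
(-14 + V(-1, 1))*f(1*3) = (-14 - 8)*(1*3) = -22*3 = -66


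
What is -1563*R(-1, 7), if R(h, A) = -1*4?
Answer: 6252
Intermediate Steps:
R(h, A) = -4
-1563*R(-1, 7) = -1563*(-4) = 6252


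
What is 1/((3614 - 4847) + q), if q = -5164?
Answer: -1/6397 ≈ -0.00015632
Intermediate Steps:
1/((3614 - 4847) + q) = 1/((3614 - 4847) - 5164) = 1/(-1233 - 5164) = 1/(-6397) = -1/6397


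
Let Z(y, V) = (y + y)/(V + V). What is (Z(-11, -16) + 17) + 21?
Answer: 619/16 ≈ 38.688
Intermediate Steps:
Z(y, V) = y/V (Z(y, V) = (2*y)/((2*V)) = (2*y)*(1/(2*V)) = y/V)
(Z(-11, -16) + 17) + 21 = (-11/(-16) + 17) + 21 = (-11*(-1/16) + 17) + 21 = (11/16 + 17) + 21 = 283/16 + 21 = 619/16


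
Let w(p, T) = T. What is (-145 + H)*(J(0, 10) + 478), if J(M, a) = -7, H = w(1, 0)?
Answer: -68295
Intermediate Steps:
H = 0
(-145 + H)*(J(0, 10) + 478) = (-145 + 0)*(-7 + 478) = -145*471 = -68295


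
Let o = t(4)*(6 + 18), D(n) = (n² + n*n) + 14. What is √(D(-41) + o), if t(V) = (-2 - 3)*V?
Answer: 4*√181 ≈ 53.815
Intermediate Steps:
D(n) = 14 + 2*n² (D(n) = (n² + n²) + 14 = 2*n² + 14 = 14 + 2*n²)
t(V) = -5*V
o = -480 (o = (-5*4)*(6 + 18) = -20*24 = -480)
√(D(-41) + o) = √((14 + 2*(-41)²) - 480) = √((14 + 2*1681) - 480) = √((14 + 3362) - 480) = √(3376 - 480) = √2896 = 4*√181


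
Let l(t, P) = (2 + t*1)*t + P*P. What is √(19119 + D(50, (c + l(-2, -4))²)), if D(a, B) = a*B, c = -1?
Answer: √30369 ≈ 174.27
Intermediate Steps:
l(t, P) = P² + t*(2 + t) (l(t, P) = (2 + t)*t + P² = t*(2 + t) + P² = P² + t*(2 + t))
D(a, B) = B*a
√(19119 + D(50, (c + l(-2, -4))²)) = √(19119 + (-1 + ((-4)² + (-2)² + 2*(-2)))²*50) = √(19119 + (-1 + (16 + 4 - 4))²*50) = √(19119 + (-1 + 16)²*50) = √(19119 + 15²*50) = √(19119 + 225*50) = √(19119 + 11250) = √30369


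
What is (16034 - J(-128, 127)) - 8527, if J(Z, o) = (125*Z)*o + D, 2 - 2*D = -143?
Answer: 4078869/2 ≈ 2.0394e+6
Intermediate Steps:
D = 145/2 (D = 1 - 1/2*(-143) = 1 + 143/2 = 145/2 ≈ 72.500)
J(Z, o) = 145/2 + 125*Z*o (J(Z, o) = (125*Z)*o + 145/2 = 125*Z*o + 145/2 = 145/2 + 125*Z*o)
(16034 - J(-128, 127)) - 8527 = (16034 - (145/2 + 125*(-128)*127)) - 8527 = (16034 - (145/2 - 2032000)) - 8527 = (16034 - 1*(-4063855/2)) - 8527 = (16034 + 4063855/2) - 8527 = 4095923/2 - 8527 = 4078869/2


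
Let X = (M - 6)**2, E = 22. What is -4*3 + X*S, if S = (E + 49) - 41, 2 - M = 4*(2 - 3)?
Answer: -12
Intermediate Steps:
M = 6 (M = 2 - 4*(2 - 3) = 2 - 4*(-1) = 2 - 1*(-4) = 2 + 4 = 6)
S = 30 (S = (22 + 49) - 41 = 71 - 41 = 30)
X = 0 (X = (6 - 6)**2 = 0**2 = 0)
-4*3 + X*S = -4*3 + 0*30 = -12 + 0 = -12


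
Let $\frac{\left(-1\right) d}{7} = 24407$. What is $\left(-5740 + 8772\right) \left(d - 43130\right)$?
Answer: $-648784328$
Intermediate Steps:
$d = -170849$ ($d = \left(-7\right) 24407 = -170849$)
$\left(-5740 + 8772\right) \left(d - 43130\right) = \left(-5740 + 8772\right) \left(-170849 - 43130\right) = 3032 \left(-213979\right) = -648784328$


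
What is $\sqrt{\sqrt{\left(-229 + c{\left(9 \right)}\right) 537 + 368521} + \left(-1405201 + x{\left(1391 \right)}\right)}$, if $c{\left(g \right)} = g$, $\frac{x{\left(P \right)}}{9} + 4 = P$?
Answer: $\sqrt{-1392718 + \sqrt{250381}} \approx 1179.9 i$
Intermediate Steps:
$x{\left(P \right)} = -36 + 9 P$
$\sqrt{\sqrt{\left(-229 + c{\left(9 \right)}\right) 537 + 368521} + \left(-1405201 + x{\left(1391 \right)}\right)} = \sqrt{\sqrt{\left(-229 + 9\right) 537 + 368521} + \left(-1405201 + \left(-36 + 9 \cdot 1391\right)\right)} = \sqrt{\sqrt{\left(-220\right) 537 + 368521} + \left(-1405201 + \left(-36 + 12519\right)\right)} = \sqrt{\sqrt{-118140 + 368521} + \left(-1405201 + 12483\right)} = \sqrt{\sqrt{250381} - 1392718} = \sqrt{-1392718 + \sqrt{250381}}$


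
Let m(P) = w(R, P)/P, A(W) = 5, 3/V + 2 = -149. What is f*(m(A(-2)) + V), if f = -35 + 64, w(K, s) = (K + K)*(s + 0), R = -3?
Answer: -26361/151 ≈ -174.58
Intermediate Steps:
w(K, s) = 2*K*s (w(K, s) = (2*K)*s = 2*K*s)
V = -3/151 (V = 3/(-2 - 149) = 3/(-151) = 3*(-1/151) = -3/151 ≈ -0.019868)
f = 29
m(P) = -6 (m(P) = (2*(-3)*P)/P = (-6*P)/P = -6)
f*(m(A(-2)) + V) = 29*(-6 - 3/151) = 29*(-909/151) = -26361/151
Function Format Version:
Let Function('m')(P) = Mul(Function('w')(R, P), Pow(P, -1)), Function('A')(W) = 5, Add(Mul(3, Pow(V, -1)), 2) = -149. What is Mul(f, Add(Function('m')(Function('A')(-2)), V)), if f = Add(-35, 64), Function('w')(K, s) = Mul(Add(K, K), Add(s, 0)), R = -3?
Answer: Rational(-26361, 151) ≈ -174.58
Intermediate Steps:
Function('w')(K, s) = Mul(2, K, s) (Function('w')(K, s) = Mul(Mul(2, K), s) = Mul(2, K, s))
V = Rational(-3, 151) (V = Mul(3, Pow(Add(-2, -149), -1)) = Mul(3, Pow(-151, -1)) = Mul(3, Rational(-1, 151)) = Rational(-3, 151) ≈ -0.019868)
f = 29
Function('m')(P) = -6 (Function('m')(P) = Mul(Mul(2, -3, P), Pow(P, -1)) = Mul(Mul(-6, P), Pow(P, -1)) = -6)
Mul(f, Add(Function('m')(Function('A')(-2)), V)) = Mul(29, Add(-6, Rational(-3, 151))) = Mul(29, Rational(-909, 151)) = Rational(-26361, 151)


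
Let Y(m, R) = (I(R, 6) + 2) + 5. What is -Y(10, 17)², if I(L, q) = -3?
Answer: -16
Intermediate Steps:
Y(m, R) = 4 (Y(m, R) = (-3 + 2) + 5 = -1 + 5 = 4)
-Y(10, 17)² = -1*4² = -1*16 = -16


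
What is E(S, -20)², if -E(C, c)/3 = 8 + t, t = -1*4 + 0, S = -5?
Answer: 144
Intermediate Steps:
t = -4 (t = -4 + 0 = -4)
E(C, c) = -12 (E(C, c) = -3*(8 - 4) = -3*4 = -12)
E(S, -20)² = (-12)² = 144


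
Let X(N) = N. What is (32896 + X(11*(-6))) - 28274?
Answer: 4556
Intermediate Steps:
(32896 + X(11*(-6))) - 28274 = (32896 + 11*(-6)) - 28274 = (32896 - 66) - 28274 = 32830 - 28274 = 4556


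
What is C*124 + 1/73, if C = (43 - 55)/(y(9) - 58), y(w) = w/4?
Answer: 434719/16279 ≈ 26.704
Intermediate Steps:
y(w) = w/4 (y(w) = w*(¼) = w/4)
C = 48/223 (C = (43 - 55)/((¼)*9 - 58) = -12/(9/4 - 58) = -12/(-223/4) = -12*(-4/223) = 48/223 ≈ 0.21525)
C*124 + 1/73 = (48/223)*124 + 1/73 = 5952/223 + 1/73 = 434719/16279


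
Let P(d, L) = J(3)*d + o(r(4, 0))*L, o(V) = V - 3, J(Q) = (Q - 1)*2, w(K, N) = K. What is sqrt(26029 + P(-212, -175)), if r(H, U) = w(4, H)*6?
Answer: sqrt(21506) ≈ 146.65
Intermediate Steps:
J(Q) = -2 + 2*Q (J(Q) = (-1 + Q)*2 = -2 + 2*Q)
r(H, U) = 24 (r(H, U) = 4*6 = 24)
o(V) = -3 + V
P(d, L) = 4*d + 21*L (P(d, L) = (-2 + 2*3)*d + (-3 + 24)*L = (-2 + 6)*d + 21*L = 4*d + 21*L)
sqrt(26029 + P(-212, -175)) = sqrt(26029 + (4*(-212) + 21*(-175))) = sqrt(26029 + (-848 - 3675)) = sqrt(26029 - 4523) = sqrt(21506)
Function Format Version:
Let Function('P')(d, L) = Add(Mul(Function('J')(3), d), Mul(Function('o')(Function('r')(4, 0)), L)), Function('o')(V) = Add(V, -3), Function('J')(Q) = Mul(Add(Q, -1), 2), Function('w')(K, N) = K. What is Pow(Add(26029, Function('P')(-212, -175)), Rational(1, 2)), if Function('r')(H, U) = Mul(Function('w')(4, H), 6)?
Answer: Pow(21506, Rational(1, 2)) ≈ 146.65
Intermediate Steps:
Function('J')(Q) = Add(-2, Mul(2, Q)) (Function('J')(Q) = Mul(Add(-1, Q), 2) = Add(-2, Mul(2, Q)))
Function('r')(H, U) = 24 (Function('r')(H, U) = Mul(4, 6) = 24)
Function('o')(V) = Add(-3, V)
Function('P')(d, L) = Add(Mul(4, d), Mul(21, L)) (Function('P')(d, L) = Add(Mul(Add(-2, Mul(2, 3)), d), Mul(Add(-3, 24), L)) = Add(Mul(Add(-2, 6), d), Mul(21, L)) = Add(Mul(4, d), Mul(21, L)))
Pow(Add(26029, Function('P')(-212, -175)), Rational(1, 2)) = Pow(Add(26029, Add(Mul(4, -212), Mul(21, -175))), Rational(1, 2)) = Pow(Add(26029, Add(-848, -3675)), Rational(1, 2)) = Pow(Add(26029, -4523), Rational(1, 2)) = Pow(21506, Rational(1, 2))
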